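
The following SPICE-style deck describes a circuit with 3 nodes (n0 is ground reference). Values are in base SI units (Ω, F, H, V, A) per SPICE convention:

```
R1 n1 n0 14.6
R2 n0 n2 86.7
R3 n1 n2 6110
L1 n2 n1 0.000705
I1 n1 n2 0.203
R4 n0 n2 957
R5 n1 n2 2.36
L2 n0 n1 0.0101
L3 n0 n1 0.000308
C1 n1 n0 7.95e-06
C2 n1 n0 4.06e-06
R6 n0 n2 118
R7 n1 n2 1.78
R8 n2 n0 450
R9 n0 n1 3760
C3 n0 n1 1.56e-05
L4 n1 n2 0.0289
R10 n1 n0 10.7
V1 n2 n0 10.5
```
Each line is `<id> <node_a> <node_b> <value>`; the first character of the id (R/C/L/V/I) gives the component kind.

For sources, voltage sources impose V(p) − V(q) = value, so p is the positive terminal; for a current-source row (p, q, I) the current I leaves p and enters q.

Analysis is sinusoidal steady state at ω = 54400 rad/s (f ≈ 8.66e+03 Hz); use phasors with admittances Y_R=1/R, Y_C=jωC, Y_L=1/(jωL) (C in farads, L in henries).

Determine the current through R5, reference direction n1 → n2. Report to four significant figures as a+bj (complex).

MNA unknowns: 2 node voltages V₁..V_2 plus 1 source current (V1)
R1: Y=0.06849+0.000j on G[1,0]
R2: Y=0.01153+0.000j on G[0,2]
R3: Y=0.0001637+0.000j on G[1,2]
L1: Y=0.000-0.02607j on G[2,1]
I1: z[1]−=0.203, z[2]+=0.203
R4: Y=0.001045+0.000j on G[0,2]
R5: Y=0.4237+0.000j on G[1,2]
L2: Y=0.000-0.001820j on G[0,1]
L3: Y=0.000-0.05968j on G[0,1]
C1: Y=0.000+0.4325j on G[1,0]
C2: Y=0.000+0.2209j on G[1,0]
R6: Y=0.008475+0.000j on G[0,2]
R7: Y=0.5618+0.000j on G[1,2]
R8: Y=0.002222+0.000j on G[2,0]
R9: Y=0.0002660+0.000j on G[0,1]
C3: Y=0.000+0.8486j on G[0,1]
L4: Y=0.000-0.0006361j on G[1,2]
R10: Y=0.09346+0.000j on G[1,0]
V1: row V2−V0=10.5, i_V1 at 2,0
solve → V1=3.393-4.423j, V2=10.50+0.000j
aux → i_V1=-7.165-4.169j

-3.012-1.874j A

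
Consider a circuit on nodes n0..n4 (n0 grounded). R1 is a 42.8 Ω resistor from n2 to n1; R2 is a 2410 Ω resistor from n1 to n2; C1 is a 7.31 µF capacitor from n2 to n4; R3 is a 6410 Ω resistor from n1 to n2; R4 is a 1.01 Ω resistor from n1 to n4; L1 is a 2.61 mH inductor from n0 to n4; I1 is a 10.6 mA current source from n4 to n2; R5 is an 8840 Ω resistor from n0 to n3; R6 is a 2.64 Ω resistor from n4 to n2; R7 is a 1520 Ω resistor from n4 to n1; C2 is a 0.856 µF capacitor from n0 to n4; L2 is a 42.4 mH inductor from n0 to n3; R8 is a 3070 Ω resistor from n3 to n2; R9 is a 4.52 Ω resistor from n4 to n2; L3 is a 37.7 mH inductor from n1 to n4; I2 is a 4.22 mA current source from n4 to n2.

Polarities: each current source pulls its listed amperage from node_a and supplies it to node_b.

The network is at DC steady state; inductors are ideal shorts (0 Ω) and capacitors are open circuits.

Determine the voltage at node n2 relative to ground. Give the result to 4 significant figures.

0.02374 V

Element admittances at DC:
  Y(R1) = 0.02336 S between n2,n1
  Y(R2) = 0.0004149 S between n1,n2
  Y(C1) = 0.000 S between n2,n4
  Y(R3) = 0.0001560 S between n1,n2
  Y(R4) = 0.9901 S between n1,n4
  L1: short n0↔n4 (DC inductor)
  I1: injects 0.0106 A into n2 (from n4)
  Y(R5) = 0.0001131 S between n0,n3
  Y(R6) = 0.3788 S between n4,n2
  Y(R7) = 0.0006579 S between n4,n1
  Y(C2) = 0.000 S between n0,n4
  L2: short n0↔n3 (DC inductor)
  Y(R8) = 0.0003257 S between n3,n2
  Y(R9) = 0.2212 S between n4,n2
  L3: short n1↔n4 (DC inductor)
  I2: injects 0.00422 A into n2 (from n4)
Assemble and solve the 7×7 MNA system:
  V(n1)=0.000  V(n2)=0.02374  V(n3)=0.000  V(n4)=0.000
  i(L1)=7.733e-06  i(L2)=-7.733e-06  i(L3)=0.0005682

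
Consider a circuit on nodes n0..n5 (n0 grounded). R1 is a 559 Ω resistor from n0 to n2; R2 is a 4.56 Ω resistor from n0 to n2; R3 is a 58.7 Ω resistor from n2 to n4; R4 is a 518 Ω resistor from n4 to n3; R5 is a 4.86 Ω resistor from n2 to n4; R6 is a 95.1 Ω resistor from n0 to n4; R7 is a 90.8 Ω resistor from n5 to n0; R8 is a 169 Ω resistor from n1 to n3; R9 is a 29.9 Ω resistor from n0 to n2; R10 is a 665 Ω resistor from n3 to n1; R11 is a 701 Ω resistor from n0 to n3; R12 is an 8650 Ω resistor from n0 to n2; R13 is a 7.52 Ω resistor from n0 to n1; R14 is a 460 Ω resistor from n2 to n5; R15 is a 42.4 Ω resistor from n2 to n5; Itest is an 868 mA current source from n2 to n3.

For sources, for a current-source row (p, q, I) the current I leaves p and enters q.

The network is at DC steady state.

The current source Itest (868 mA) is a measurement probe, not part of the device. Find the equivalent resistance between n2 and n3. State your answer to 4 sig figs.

R_eq = 98.91 Ω

MNA unknowns: 5 node voltages V₁..V_5
R1: Y=0.001789 on G[0,2]
R2: Y=0.2193 on G[0,2]
R3: Y=0.01704 on G[2,4]
R4: Y=0.001931 on G[4,3]
R5: Y=0.2058 on G[2,4]
R6: Y=0.01052 on G[0,4]
R7: Y=0.01101 on G[5,0]
R8: Y=0.005917 on G[1,3]
R9: Y=0.03344 on G[0,2]
R10: Y=0.001504 on G[3,1]
R11: Y=0.001427 on G[0,3]
R12: Y=0.0001156 on G[0,2]
R13: Y=0.1330 on G[0,1]
R14: Y=0.002174 on G[2,5]
R15: Y=0.02358 on G[2,5]
Itest: z[2]−=0.868, z[3]+=0.868
solve → V1=4.400, V2=-2.611, V3=83.24, V4=-1.790, V5=-1.829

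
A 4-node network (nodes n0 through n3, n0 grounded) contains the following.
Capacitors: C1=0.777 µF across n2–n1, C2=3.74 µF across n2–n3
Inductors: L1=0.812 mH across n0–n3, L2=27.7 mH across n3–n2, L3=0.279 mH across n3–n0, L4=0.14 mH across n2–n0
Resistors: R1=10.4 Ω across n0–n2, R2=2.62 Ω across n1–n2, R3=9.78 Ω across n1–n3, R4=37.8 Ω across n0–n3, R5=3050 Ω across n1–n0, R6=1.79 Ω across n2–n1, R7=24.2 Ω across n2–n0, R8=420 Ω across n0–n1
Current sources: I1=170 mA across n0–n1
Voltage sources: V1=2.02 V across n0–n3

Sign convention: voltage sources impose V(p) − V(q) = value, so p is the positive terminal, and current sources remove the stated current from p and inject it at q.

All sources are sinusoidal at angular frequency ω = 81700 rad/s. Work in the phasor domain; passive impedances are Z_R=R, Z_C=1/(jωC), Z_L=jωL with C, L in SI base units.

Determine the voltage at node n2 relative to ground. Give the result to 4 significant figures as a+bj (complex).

Element admittances at ω=81700 rad/s:
  Y(C1) = 0.000+0.06348j S between n2,n1
  Y(L1) = 0.000-0.01507j S between n0,n3
  Y(R1) = 0.09615+0.000j S between n0,n2
  Y(R2) = 0.3817+0.000j S between n1,n2
  Y(L2) = 0.000-0.0004419j S between n3,n2
  Y(R3) = 0.1022+0.000j S between n1,n3
  Y(R4) = 0.02646+0.000j S between n0,n3
  Y(L3) = 0.000-0.04387j S between n3,n0
  Y(L4) = 0.000-0.08743j S between n2,n0
  I1: injects 0.17 A into n1 (from n0)
  Y(R5) = 0.0003279+0.000j S between n1,n0
  Y(R6) = 0.5587+0.000j S between n2,n1
  Y(R7) = 0.04132+0.000j S between n2,n0
  Y(R8) = 0.002381+0.000j S between n0,n1
  Y(C2) = 0.000+0.3056j S between n2,n3
  V1: constraint V(n0)−V(n3) = 2.02
Assemble and solve the 4×4 MNA system:
  V(n1)=-1.288-1.211j  V(n2)=-1.402-1.339j  V(n3)=-2.020+0.000j
  i(V1)=-0.5367+0.05432j

-1.402-1.339j V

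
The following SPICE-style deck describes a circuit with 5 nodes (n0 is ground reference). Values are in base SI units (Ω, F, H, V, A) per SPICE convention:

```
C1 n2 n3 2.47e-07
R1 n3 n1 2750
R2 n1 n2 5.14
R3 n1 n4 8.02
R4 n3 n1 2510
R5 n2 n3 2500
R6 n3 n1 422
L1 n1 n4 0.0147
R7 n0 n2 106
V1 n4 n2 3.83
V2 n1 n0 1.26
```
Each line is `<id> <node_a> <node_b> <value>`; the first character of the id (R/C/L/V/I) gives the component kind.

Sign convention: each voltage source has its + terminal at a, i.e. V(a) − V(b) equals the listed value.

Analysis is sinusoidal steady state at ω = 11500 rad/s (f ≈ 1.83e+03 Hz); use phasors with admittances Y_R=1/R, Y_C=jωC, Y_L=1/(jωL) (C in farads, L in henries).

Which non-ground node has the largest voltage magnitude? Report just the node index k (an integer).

Element admittances at ω=11500 rad/s:
  Y(C1) = 0.000+0.002840j S between n2,n3
  Y(R1) = 0.0003636+0.000j S between n3,n1
  Y(R2) = 0.1946+0.000j S between n1,n2
  Y(R3) = 0.1247+0.000j S between n1,n4
  Y(R4) = 0.0003984+0.000j S between n3,n1
  Y(R5) = 0.0004000+0.000j S between n2,n3
  Y(R6) = 0.002370+0.000j S between n3,n1
  Y(L1) = 0.000-0.005915j S between n1,n4
  Y(R7) = 0.009434+0.000j S between n0,n2
  V1: constraint V(n4)−V(n2) = 3.83
  V2: constraint V(n1)−V(n0) = 1.26
Assemble and solve the 6×6 MNA system:
  V(n1)=1.260+0.000j  V(n2)=-0.2233+0.04814j  V(n3)=0.5545-0.6201j  V(n4)=3.607+0.04814j
  i(V1)=-0.2929+0.007879j  i(V2)=0.002106-0.0004542j

4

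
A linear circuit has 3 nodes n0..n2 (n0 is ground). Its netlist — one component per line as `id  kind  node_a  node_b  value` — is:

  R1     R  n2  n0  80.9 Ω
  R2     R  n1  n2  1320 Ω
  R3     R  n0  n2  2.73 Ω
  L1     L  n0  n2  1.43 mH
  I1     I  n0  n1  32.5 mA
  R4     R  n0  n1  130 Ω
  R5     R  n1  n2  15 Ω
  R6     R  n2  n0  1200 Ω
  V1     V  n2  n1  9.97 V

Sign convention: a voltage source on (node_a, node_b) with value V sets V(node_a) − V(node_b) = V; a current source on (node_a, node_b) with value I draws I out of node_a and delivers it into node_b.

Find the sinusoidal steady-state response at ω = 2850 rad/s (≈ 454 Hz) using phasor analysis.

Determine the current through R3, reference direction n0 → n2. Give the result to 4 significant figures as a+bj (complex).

-0.07370-0.04671j A

MNA unknowns: 2 node voltages V₁..V_2 plus 1 source current (V1)
R1: Y=0.01236+0.000j on G[2,0]
R2: Y=0.0007576+0.000j on G[1,2]
R3: Y=0.3663+0.000j on G[0,2]
L1: Y=0.000-0.2454j on G[0,2]
I1: z[0]−=0.0325, z[1]+=0.0325
R4: Y=0.007692+0.000j on G[0,1]
R5: Y=0.06667+0.000j on G[1,2]
R6: Y=0.0008333+0.000j on G[2,0]
V1: row V2−V1=9.97, i_V1 at 2,1
solve → V1=-9.769+0.1275j, V2=0.2012+0.1275j
aux → i_V1=-0.7799+0.0009808j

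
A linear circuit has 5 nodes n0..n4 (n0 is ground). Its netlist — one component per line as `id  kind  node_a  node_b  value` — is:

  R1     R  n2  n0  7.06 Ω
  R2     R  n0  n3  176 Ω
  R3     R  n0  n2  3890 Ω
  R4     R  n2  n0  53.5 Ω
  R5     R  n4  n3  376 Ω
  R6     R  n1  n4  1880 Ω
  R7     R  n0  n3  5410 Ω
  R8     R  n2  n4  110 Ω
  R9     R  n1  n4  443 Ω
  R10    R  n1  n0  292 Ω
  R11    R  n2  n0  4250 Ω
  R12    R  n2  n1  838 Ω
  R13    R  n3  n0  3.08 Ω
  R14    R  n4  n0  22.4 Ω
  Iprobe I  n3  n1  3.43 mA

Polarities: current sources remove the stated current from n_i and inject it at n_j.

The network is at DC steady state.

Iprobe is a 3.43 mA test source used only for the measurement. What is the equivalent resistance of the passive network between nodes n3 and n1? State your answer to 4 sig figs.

R_eq = 140.6 Ω

Apply KCL at each of the 4 non-ground nodes and solve the resulting linear system.
Node n1: branches {R6, R9, R10, R12, Iprobe} → V_1 = 0.4723
Node n2: branches {R1, R3, R4, R8, R11, R12} → V_2 = 0.004488
Node n3: branches {R2, R5, R7, R13, Iprobe} → V_3 = -0.01011
Node n4: branches {R5, R6, R8, R9, R14} → V_4 = 0.02249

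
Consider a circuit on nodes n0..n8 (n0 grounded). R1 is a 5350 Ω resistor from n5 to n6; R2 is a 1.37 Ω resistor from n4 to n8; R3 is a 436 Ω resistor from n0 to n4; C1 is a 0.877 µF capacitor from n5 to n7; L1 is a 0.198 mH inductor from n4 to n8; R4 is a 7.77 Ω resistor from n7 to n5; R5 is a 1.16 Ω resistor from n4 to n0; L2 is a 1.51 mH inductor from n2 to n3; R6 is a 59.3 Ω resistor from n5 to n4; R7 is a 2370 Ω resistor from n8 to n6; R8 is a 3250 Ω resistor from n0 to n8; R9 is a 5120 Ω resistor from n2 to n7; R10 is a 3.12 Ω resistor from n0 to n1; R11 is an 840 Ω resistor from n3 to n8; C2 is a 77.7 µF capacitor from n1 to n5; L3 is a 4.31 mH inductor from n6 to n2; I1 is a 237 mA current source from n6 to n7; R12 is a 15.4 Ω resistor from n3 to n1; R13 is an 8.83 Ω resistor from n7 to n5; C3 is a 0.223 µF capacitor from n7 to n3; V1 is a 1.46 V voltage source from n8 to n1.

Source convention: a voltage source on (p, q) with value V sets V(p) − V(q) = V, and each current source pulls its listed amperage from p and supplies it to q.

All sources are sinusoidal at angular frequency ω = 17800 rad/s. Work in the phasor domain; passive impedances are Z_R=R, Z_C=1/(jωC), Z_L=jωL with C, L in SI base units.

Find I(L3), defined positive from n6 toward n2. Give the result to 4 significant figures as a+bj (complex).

MNA unknowns: 8 node voltages V₁..V_8 plus 1 source current (V1)
R1: Y=0.0001869+0.000j on G[5,6]
R2: Y=0.7299+0.000j on G[4,8]
R3: Y=0.002294+0.000j on G[0,4]
C1: Y=0.000+0.01561j on G[5,7]
L1: Y=0.000-0.2837j on G[4,8]
R4: Y=0.1287+0.000j on G[7,5]
R5: Y=0.8621+0.000j on G[4,0]
L2: Y=0.000-0.03721j on G[2,3]
R6: Y=0.01686+0.000j on G[5,4]
R7: Y=0.0004219+0.000j on G[8,6]
R8: Y=0.0003077+0.000j on G[0,8]
R9: Y=0.0001953+0.000j on G[2,7]
R10: Y=0.3205+0.000j on G[0,1]
R11: Y=0.001190+0.000j on G[3,8]
C2: Y=0.000+1.383j on G[1,5]
L3: Y=0.000-0.01303j on G[6,2]
I1: z[6]−=0.237, z[7]+=0.237
R12: Y=0.06494+0.000j on G[3,1]
R13: Y=0.1133+0.000j on G[7,5]
C3: Y=0.000+0.003969j on G[7,3]
V1: row V8−V1=1.46, i_V1 at 8,1
solve → V1=-0.8145+0.07479j, V2=-4.669-5.676j, V3=-4.254+0.5709j, V4=0.3018-0.02776j, V5=-0.8301-0.1067j, V6=-5.771-23.58j, V7=0.1233-0.2444j, V8=0.6455+0.07479j
aux → i_V1=-0.2887+0.01325j

-0.2334+0.01437j A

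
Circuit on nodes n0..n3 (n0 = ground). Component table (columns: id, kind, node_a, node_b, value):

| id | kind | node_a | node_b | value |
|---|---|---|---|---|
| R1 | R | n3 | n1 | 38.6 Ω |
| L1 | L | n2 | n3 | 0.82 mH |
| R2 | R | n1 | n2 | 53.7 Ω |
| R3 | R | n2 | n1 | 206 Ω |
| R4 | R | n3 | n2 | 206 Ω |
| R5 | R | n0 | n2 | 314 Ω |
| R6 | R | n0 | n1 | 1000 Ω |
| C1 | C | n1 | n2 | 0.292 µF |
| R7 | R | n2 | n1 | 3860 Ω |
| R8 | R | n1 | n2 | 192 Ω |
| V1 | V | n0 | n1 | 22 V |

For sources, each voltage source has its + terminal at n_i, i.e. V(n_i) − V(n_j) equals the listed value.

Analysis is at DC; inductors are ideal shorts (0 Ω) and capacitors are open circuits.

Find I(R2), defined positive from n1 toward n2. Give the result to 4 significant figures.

Apply KCL at each of the 3 non-ground nodes and solve the resulting linear system.
Node n1: branches {R1, R2, R3, R6, C1, R7, R8, V1} → V_1 = -22.00
Node n2: branches {L1, R2, R3, R4, R5, C1, R7, R8} → V_2 = -20.79
Node n3: branches {R1, L1, R4} → V_3 = -20.79
Source currents: i(L1)=0.03128, i(V1)=-0.08822

-0.02248 A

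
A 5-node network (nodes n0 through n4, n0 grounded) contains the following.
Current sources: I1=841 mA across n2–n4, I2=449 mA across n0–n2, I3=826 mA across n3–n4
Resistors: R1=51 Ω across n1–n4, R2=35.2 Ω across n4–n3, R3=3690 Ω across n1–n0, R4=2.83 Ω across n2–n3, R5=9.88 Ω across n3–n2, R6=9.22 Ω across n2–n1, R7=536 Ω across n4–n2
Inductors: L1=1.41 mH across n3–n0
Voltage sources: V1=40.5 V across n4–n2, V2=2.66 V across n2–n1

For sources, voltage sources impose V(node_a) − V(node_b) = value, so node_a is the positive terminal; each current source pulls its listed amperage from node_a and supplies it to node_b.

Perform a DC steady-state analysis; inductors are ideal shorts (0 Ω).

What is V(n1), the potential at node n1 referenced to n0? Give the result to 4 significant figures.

-2.401 V

MNA unknowns: 4 node voltages V₁..V_4 plus 3 source currents (L1, V1, V2)
I1: z[2]−=0.841, z[4]+=0.841
R1: Y=0.01961 on G[1,4]
I2: z[0]−=0.449, z[2]+=0.449
R2: Y=0.02841 on G[4,3]
R3: Y=0.0002710 on G[1,0]
R4: Y=0.3534 on G[2,3]
R5: Y=0.1012 on G[3,2]
R6: Y=0.1085 on G[2,1]
I3: z[3]−=0.826, z[4]+=0.826
R7: Y=0.001866 on G[4,2]
L1: row V3−V0=0, i_L1 at 3,0
V1: row V4−V2=40.5, i_V1 at 4,2
V2: row V2−V1=2.66, i_V2 at 2,1
solve → V1=-2.401, V2=0.2590, V3=0.000, V4=40.76
aux → i_L1=0.4497, i_V1=-0.4128, i_V2=-1.135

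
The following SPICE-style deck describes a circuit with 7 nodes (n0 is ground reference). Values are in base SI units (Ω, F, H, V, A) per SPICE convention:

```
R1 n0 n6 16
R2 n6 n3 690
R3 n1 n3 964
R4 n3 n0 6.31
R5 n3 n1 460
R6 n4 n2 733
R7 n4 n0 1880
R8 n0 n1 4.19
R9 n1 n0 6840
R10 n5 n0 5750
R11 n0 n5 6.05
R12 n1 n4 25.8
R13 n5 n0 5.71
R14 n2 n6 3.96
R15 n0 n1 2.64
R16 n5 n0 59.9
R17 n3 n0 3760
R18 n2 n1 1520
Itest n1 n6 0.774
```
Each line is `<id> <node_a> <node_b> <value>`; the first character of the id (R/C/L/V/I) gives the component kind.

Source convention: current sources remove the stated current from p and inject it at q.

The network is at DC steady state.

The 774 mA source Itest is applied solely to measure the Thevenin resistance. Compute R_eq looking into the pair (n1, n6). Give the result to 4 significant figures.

R_eq = 16.69 Ω

Apply KCL at each of the 6 non-ground nodes and solve the resulting linear system.
Node n1: branches {R3, R5, R8, R9, R12, R15, R18, Itest} → V_1 = -1.205
Node n2: branches {R6, R14, R18} → V_2 = 11.61
Node n3: branches {R2, R3, R4, R5, R17} → V_3 = 0.08017
Node n4: branches {R6, R7, R12} → V_4 = -0.7592
Node n5: branches {R10, R11, R13, R16} → V_5 = 0.000
Node n6: branches {R1, R2, R14, Itest} → V_6 = 11.71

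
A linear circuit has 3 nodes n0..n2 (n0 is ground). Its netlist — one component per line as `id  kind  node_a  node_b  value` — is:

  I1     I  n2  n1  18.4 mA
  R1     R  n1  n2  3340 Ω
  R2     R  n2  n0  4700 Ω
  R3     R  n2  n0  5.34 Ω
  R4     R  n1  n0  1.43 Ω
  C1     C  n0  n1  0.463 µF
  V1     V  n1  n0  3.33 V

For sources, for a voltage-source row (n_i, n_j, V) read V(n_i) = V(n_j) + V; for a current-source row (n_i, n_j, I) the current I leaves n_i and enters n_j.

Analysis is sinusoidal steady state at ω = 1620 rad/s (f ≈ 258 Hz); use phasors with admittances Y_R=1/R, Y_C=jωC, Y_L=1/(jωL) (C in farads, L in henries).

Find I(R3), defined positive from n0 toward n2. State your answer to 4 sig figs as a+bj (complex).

0.01736+0.000j A

Apply KCL at each of the 2 non-ground nodes and solve the resulting linear system.
Node n1: branches {I1, R1, R4, C1, V1} → V_1 = 3.330+0.000j
Node n2: branches {I1, R1, R2, R3} → V_2 = -0.09268+0.000j
Source currents: i(V1)=-2.311-0.002498j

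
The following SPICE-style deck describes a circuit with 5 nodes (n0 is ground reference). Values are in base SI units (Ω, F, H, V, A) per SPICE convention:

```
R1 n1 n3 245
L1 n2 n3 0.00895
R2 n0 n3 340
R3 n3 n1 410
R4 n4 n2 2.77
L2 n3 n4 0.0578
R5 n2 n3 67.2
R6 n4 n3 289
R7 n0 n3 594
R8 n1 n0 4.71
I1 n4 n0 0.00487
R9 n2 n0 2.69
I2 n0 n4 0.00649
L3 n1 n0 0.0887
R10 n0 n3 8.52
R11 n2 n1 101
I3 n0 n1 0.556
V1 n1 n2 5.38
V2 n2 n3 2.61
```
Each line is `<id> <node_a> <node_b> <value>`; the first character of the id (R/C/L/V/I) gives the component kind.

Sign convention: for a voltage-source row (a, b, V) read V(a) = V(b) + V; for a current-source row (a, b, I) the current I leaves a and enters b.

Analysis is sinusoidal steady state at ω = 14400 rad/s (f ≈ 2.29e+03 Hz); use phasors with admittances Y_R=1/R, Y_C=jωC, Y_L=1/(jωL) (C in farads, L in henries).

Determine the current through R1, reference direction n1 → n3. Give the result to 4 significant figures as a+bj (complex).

MNA unknowns: 4 node voltages V₁..V_4 plus 2 source currents (V1, V2)
R1: Y=0.004082+0.000j on G[1,3]
L1: Y=0.000-0.007759j on G[2,3]
R2: Y=0.002941+0.000j on G[0,3]
R3: Y=0.002439+0.000j on G[3,1]
R4: Y=0.3610+0.000j on G[4,2]
L2: Y=0.000-0.001201j on G[3,4]
R5: Y=0.01488+0.000j on G[2,3]
R6: Y=0.003460+0.000j on G[4,3]
R7: Y=0.001684+0.000j on G[0,3]
R8: Y=0.2123+0.000j on G[1,0]
I1: z[4]−=0.00487, z[0]+=0.00487
R9: Y=0.3717+0.000j on G[2,0]
I2: z[0]−=0.00649, z[4]+=0.00649
L3: Y=0.000-0.0007829j on G[1,0]
R10: Y=0.1174+0.000j on G[0,3]
R11: Y=0.009901+0.000j on G[2,1]
I3: z[0]−=0.556, z[1]+=0.556
V1: row V1−V2=5.38, i_V1 at 1,2
V2: row V2−V3=2.61, i_V2 at 2,3
solve → V1=5.003+0.005548j, V2=-0.3771+0.005548j, V3=-2.987+0.005548j, V4=-0.3974+0.01408j
aux → i_V1=-0.6116+0.002739j, i_V2=-0.4643+0.02401j

0.03261+0.000j A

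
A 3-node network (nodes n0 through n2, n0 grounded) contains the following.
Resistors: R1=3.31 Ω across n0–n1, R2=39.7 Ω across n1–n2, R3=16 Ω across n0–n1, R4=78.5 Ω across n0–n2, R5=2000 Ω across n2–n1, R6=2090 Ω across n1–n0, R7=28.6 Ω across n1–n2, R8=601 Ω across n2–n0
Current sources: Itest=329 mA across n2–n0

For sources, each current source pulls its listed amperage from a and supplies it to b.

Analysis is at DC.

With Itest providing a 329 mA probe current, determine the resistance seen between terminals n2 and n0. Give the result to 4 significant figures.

MNA unknowns: 2 node voltages V₁..V_2
R1: Y=0.3021 on G[0,1]
R2: Y=0.02519 on G[1,2]
R3: Y=0.06250 on G[0,1]
R4: Y=0.01274 on G[0,2]
R5: Y=0.0005000 on G[2,1]
R6: Y=0.0004785 on G[1,0]
R7: Y=0.03497 on G[1,2]
R8: Y=0.001664 on G[2,0]
Itest: z[2]−=0.329, z[0]+=0.329
solve → V1=-0.7057, V2=-4.954

R_eq = 15.06 Ω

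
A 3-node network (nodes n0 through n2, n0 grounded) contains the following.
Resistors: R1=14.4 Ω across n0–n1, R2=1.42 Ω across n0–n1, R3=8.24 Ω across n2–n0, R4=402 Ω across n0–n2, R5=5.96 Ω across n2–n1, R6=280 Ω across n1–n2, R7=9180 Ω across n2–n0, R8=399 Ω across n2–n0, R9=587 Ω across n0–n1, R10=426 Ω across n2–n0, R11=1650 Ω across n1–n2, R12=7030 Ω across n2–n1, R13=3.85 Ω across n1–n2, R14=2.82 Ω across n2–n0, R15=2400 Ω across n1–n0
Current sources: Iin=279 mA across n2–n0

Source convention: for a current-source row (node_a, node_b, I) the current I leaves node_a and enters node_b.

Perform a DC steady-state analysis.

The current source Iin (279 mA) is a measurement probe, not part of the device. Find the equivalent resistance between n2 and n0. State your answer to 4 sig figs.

R_eq = 1.314 Ω

MNA unknowns: 2 node voltages V₁..V_2
R1: Y=0.06944 on G[0,1]
R2: Y=0.7042 on G[0,1]
R3: Y=0.1214 on G[2,0]
R4: Y=0.002488 on G[0,2]
R5: Y=0.1678 on G[2,1]
R6: Y=0.003571 on G[1,2]
R7: Y=0.0001089 on G[2,0]
R8: Y=0.002506 on G[2,0]
R9: Y=0.001704 on G[0,1]
R10: Y=0.002347 on G[2,0]
R11: Y=0.0006061 on G[1,2]
R12: Y=0.0001422 on G[2,1]
R13: Y=0.2597 on G[1,2]
R14: Y=0.3546 on G[2,0]
R15: Y=0.0004167 on G[1,0]
Iin: z[2]−=0.279, z[0]+=0.279
solve → V1=-0.1311, V2=-0.3667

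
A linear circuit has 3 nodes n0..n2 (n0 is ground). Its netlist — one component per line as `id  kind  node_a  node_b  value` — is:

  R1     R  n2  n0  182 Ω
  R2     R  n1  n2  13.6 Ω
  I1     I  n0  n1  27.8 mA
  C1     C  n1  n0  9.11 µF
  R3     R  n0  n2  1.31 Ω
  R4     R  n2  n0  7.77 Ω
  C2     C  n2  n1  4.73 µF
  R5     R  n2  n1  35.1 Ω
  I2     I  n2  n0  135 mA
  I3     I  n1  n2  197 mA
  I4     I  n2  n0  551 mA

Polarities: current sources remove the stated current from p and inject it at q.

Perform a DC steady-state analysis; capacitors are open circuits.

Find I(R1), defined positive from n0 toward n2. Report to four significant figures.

MNA unknowns: 2 node voltages V₁..V_2
R1: Y=0.005495 on G[2,0]
R2: Y=0.07353 on G[1,2]
I1: z[0]−=0.0278, z[1]+=0.0278
C1: Y=0.000 on G[1,0]
R3: Y=0.7634 on G[0,2]
R4: Y=0.1287 on G[2,0]
C2: Y=0.000 on G[2,1]
R5: Y=0.02849 on G[2,1]
I2: z[2]−=0.135, z[0]+=0.135
I3: z[1]−=0.197, z[2]+=0.197
I4: z[2]−=0.551, z[0]+=0.551
solve → V1=-2.392, V2=-0.7333

0.004029 A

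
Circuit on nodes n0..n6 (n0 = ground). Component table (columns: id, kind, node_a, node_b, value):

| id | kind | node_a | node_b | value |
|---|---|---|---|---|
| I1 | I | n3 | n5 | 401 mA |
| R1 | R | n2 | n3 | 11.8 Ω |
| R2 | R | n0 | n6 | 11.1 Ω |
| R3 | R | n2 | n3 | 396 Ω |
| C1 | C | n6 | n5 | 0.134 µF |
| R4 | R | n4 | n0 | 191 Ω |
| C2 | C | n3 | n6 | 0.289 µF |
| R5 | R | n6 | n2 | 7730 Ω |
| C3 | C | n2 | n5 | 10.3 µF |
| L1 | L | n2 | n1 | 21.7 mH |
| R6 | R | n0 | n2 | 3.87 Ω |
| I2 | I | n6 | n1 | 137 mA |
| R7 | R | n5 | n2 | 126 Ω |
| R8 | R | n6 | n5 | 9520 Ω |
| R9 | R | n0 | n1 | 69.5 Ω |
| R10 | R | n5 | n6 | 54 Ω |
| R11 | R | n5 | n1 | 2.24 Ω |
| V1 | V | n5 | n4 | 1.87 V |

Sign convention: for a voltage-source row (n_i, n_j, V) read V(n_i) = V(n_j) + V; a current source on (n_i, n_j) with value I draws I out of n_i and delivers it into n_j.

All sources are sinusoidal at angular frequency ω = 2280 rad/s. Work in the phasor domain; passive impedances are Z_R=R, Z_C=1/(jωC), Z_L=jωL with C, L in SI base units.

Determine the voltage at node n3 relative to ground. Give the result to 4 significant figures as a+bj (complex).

MNA unknowns: 6 node voltages V₁..V_6 plus 1 source current (V1)
I1: z[3]−=0.401, z[5]+=0.401
R1: Y=0.08475+0.000j on G[2,3]
R2: Y=0.09009+0.000j on G[0,6]
R3: Y=0.002525+0.000j on G[2,3]
C1: Y=0.000+0.0003055j on G[6,5]
R4: Y=0.005236+0.000j on G[4,0]
C2: Y=0.000+0.0006589j on G[3,6]
R5: Y=0.0001294+0.000j on G[6,2]
C3: Y=0.000+0.02348j on G[2,5]
L1: Y=0.000-0.02021j on G[2,1]
R6: Y=0.2584+0.000j on G[0,2]
I2: z[6]−=0.137, z[1]+=0.137
R7: Y=0.007937+0.000j on G[5,2]
R8: Y=0.0001050+0.000j on G[6,5]
R9: Y=0.01439+0.000j on G[0,1]
R10: Y=0.01852+0.000j on G[5,6]
R11: Y=0.4464+0.000j on G[5,1]
V1: row V5−V4=1.87, i_V1 at 5,4
solve → V1=11.58-0.6415j, V2=-1.096+0.1373j, V3=-5.688+0.1858j, V4=9.741-1.236j, V5=11.61-1.236j, V6=0.7272-0.2196j
aux → i_V1=0.05100-0.006472j

-5.688+0.1858j V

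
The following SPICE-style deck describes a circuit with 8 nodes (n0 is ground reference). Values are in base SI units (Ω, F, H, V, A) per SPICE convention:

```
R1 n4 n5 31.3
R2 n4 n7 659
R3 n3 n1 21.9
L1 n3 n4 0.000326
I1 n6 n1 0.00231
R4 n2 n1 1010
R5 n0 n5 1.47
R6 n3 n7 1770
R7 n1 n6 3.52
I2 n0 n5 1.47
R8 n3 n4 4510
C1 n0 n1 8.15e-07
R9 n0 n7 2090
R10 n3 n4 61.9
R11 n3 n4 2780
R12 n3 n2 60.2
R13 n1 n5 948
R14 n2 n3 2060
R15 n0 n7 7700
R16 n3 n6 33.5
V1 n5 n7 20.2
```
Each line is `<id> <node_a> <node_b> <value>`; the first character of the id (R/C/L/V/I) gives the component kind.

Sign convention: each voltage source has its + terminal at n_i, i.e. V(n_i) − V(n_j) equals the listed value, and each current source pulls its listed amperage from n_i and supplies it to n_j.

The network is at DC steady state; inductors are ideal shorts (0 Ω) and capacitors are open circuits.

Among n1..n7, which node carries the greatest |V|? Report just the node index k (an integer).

Apply KCL at each of the 7 non-ground nodes and solve the resulting linear system.
Node n1: branches {R3, I1, R4, R7, C1, R13} → V_1 = 0.9974
Node n2: branches {R4, R12, R14} → V_2 = 0.9786
Node n3: branches {R3, L1, R6, R8, R10, R11, R12, R14, R16} → V_3 = 0.9775
Node n4: branches {R1, R2, L1, R8, R10, R11} → V_4 = 0.9775
Node n5: branches {R1, R5, I2, R13, V1} → V_5 = 2.177
Node n6: branches {I1, R7, R16} → V_6 = 0.9882
Node n7: branches {R2, R6, R9, R15, V1} → V_7 = -18.02
Source currents: i(L1)=-0.009490, i(V1)=-0.05053

7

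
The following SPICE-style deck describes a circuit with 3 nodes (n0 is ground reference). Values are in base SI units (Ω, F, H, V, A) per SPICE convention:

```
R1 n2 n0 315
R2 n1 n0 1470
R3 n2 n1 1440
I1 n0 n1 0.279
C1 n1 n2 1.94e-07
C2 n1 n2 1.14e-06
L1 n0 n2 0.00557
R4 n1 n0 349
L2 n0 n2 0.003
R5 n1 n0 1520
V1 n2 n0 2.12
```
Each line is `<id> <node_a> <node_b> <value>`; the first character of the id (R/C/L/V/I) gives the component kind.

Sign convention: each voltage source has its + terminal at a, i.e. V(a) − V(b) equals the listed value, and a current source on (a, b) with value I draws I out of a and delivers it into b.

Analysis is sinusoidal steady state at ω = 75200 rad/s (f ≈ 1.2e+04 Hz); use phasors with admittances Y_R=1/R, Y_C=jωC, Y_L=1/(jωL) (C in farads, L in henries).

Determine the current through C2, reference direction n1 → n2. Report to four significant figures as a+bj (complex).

Element admittances at ω=75200 rad/s:
  Y(R1) = 0.003175+0.000j S between n2,n0
  Y(R2) = 0.0006803+0.000j S between n1,n0
  Y(R3) = 0.0006944+0.000j S between n2,n1
  I1: injects 0.279 A into n1 (from n0)
  Y(C1) = 0.000+0.01459j S between n1,n2
  Y(C2) = 0.000+0.08573j S between n1,n2
  Y(L1) = 0.000-0.002387j S between n0,n2
  Y(R4) = 0.002865+0.000j S between n1,n0
  Y(L2) = 0.000-0.004433j S between n0,n2
  Y(R5) = 0.0006579+0.000j S between n1,n0
  V1: constraint V(n2)−V(n0) = 2.12
Assemble and solve the 3×3 MNA system:
  V(n1)=2.251-2.686j  V(n2)=2.120+0.000j
  i(V1)=0.2628+0.02575j

0.2303+0.01124j A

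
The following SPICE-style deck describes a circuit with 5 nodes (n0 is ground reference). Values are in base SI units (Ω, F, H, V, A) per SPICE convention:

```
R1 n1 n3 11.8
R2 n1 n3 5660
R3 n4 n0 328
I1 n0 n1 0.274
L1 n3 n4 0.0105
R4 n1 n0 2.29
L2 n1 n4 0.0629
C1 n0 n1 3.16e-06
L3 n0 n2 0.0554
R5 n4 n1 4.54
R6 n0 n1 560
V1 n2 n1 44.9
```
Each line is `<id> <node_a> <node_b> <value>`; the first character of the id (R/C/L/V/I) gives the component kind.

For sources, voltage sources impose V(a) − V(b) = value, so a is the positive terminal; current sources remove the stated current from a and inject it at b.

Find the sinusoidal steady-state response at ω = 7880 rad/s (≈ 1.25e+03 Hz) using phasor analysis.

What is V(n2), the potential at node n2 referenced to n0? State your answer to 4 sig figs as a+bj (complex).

45.53+0.2007j V

MNA unknowns: 4 node voltages V₁..V_4 plus 1 source current (V1)
R1: Y=0.08475+0.000j on G[1,3]
R2: Y=0.0001767+0.000j on G[1,3]
R3: Y=0.003049+0.000j on G[4,0]
I1: z[0]−=0.274, z[1]+=0.274
L1: Y=0.000-0.01209j on G[3,4]
R4: Y=0.4367+0.000j on G[1,0]
L2: Y=0.000-0.002018j on G[1,4]
C1: Y=0.000+0.02490j on G[0,1]
L3: Y=0.000-0.002291j on G[0,2]
R5: Y=0.2203+0.000j on G[4,1]
R6: Y=0.001786+0.000j on G[0,1]
V1: row V2−V1=44.9, i_V1 at 2,1
solve → V1=0.6309+0.2007j, V2=45.53+0.2007j, V3=0.6303+0.2018j, V4=0.6226+0.1974j
aux → i_V1=-0.0004597+0.1043j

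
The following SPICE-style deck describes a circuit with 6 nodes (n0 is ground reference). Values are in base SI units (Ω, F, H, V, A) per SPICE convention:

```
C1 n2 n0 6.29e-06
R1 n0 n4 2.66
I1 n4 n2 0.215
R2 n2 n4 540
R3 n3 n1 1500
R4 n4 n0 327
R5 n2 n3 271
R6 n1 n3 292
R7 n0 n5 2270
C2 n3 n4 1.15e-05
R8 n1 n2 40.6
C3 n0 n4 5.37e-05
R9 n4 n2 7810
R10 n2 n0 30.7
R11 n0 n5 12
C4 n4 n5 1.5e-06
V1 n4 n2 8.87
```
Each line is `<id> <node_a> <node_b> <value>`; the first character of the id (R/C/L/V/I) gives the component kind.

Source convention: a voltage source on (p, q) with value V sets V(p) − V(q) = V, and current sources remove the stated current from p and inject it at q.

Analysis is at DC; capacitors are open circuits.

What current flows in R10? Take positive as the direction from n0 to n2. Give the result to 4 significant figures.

0.2661 A

Apply KCL at each of the 5 non-ground nodes and solve the resulting linear system.
Node n1: branches {R3, R6, R8} → V_1 = -8.168
Node n2: branches {C1, I1, R2, R5, R8, R9, R10, V1} → V_2 = -8.168
Node n3: branches {R3, R5, R6, C2} → V_3 = -8.168
Node n4: branches {R1, I1, R2, R4, C2, C3, R9, C4, V1} → V_4 = 0.7020
Node n5: branches {R7, R11, C4} → V_5 = 0.000
Source currents: i(V1)=-0.4986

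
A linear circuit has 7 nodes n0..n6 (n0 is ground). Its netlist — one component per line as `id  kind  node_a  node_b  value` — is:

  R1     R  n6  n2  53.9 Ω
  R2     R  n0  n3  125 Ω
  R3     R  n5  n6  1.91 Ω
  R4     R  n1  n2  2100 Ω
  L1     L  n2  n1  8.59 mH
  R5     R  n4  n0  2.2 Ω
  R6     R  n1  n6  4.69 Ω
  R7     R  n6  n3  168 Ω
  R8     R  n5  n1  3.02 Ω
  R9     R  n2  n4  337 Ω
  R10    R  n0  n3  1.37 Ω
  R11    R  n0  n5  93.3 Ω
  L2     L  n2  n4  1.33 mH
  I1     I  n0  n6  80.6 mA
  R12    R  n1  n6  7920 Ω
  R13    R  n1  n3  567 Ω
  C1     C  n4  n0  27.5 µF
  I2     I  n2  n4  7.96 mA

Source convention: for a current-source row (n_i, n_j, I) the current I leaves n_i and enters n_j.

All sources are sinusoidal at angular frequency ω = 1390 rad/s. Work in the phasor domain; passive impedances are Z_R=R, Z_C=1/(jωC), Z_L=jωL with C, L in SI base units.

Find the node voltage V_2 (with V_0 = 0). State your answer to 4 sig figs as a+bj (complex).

Apply KCL at each of the 6 non-ground nodes and solve the resulting linear system.
Node n1: branches {R4, L1, R6, R8, R12, R13} → V_1 = 0.4946+0.7963j
Node n2: branches {R1, R4, L1, R9, L2, I2} → V_2 = 0.1759+0.07088j
Node n3: branches {R2, R7, R10, R13} → V_3 = 0.006349+0.007821j
Node n4: branches {R5, R9, L2, C1, I2} → V_4 = 0.1497-0.04308j
Node n5: branches {R3, R8, R11} → V_5 = 0.5818+0.7547j
Node n6: branches {R1, R3, R6, R7, I1, R12} → V_6 = 0.6488+0.7438j

0.1759+0.07088j V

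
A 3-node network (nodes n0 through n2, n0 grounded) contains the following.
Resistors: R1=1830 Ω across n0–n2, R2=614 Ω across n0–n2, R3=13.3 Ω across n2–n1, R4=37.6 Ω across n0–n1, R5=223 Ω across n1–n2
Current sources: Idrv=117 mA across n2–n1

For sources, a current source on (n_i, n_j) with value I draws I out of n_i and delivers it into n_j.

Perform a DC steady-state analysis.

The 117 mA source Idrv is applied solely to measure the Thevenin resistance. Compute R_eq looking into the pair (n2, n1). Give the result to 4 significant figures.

R_eq = 12.24 Ω

MNA unknowns: 2 node voltages V₁..V_2
R1: Y=0.0005464 on G[0,2]
R2: Y=0.001629 on G[0,2]
R3: Y=0.07519 on G[2,1]
R4: Y=0.02660 on G[0,1]
R5: Y=0.004484 on G[1,2]
Idrv: z[2]−=0.117, z[1]+=0.117
solve → V1=0.1083, V2=-1.324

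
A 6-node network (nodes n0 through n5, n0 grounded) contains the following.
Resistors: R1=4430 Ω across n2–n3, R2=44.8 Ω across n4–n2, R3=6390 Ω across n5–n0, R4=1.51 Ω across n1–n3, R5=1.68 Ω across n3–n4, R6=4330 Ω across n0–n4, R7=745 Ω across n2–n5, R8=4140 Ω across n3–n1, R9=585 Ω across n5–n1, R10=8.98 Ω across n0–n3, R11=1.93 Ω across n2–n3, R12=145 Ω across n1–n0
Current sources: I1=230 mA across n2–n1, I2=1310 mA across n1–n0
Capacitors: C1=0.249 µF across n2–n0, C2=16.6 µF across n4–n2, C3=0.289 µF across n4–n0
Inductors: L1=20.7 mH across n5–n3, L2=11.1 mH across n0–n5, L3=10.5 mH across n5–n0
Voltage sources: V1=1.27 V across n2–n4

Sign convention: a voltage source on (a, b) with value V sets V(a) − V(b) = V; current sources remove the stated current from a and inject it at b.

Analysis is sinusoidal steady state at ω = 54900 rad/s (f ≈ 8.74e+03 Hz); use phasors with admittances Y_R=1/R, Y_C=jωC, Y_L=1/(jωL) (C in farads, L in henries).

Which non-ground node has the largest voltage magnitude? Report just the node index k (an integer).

Element admittances at ω=54900 rad/s:
  Y(R1) = 0.0002257+0.000j S between n2,n3
  Y(R2) = 0.02232+0.000j S between n4,n2
  Y(R3) = 0.0001565+0.000j S between n5,n0
  Y(R4) = 0.6623+0.000j S between n1,n3
  I1: injects 0.23 A into n1 (from n2)
  Y(R5) = 0.5952+0.000j S between n3,n4
  I2: injects 1.31 A into n0 (from n1)
  Y(R6) = 0.0002309+0.000j S between n0,n4
  Y(R7) = 0.001342+0.000j S between n2,n5
  Y(R8) = 0.0002415+0.000j S between n3,n1
  Y(R9) = 0.001709+0.000j S between n5,n1
  Y(R10) = 0.1114+0.000j S between n0,n3
  Y(C1) = 0.000+0.01367j S between n2,n0
  Y(C2) = 0.000+0.9113j S between n4,n2
  Y(R11) = 0.5181+0.000j S between n2,n3
  Y(R12) = 0.006897+0.000j S between n1,n0
  Y(L1) = 0.000-0.0008799j S between n5,n3
  Y(L2) = 0.000-0.001641j S between n0,n5
  Y(L3) = 0.000-0.001735j S between n5,n0
  Y(C3) = 0.000+0.01587j S between n4,n0
  V1: constraint V(n2)−V(n4) = 1.27
Assemble and solve the 6×6 MNA system:
  V(n1)=-11.71+2.376j  V(n2)=-9.663+2.681j  V(n3)=-10.21+2.414j  V(n4)=-10.93+2.681j  V(n5)=-5.980-2.743j
  i(V1)=-0.5019-1.171j

1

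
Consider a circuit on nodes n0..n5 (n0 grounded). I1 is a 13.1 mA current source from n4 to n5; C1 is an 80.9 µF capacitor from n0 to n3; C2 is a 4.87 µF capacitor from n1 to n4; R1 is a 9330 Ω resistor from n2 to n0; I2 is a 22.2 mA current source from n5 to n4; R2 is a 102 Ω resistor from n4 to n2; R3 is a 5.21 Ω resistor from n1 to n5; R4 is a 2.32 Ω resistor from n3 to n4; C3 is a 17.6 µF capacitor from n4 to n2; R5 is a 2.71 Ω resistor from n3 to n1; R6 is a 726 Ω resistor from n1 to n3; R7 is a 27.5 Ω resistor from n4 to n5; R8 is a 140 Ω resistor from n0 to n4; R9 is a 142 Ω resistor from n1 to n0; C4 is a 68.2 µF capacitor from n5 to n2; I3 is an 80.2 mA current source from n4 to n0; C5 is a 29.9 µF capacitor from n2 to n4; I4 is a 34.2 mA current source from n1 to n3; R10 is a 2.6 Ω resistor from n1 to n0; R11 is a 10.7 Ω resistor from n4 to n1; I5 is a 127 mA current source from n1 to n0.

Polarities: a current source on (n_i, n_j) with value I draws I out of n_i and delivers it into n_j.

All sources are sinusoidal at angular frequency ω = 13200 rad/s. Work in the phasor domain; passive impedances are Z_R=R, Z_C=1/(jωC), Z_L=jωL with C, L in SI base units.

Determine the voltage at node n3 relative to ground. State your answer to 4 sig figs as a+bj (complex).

MNA unknowns: 5 node voltages V₁..V_5
I1: z[4]−=0.0131, z[5]+=0.0131
C1: Y=0.000+1.068j on G[0,3]
C2: Y=0.000+0.06428j on G[1,4]
R1: Y=0.0001072+0.000j on G[2,0]
I2: z[5]−=0.0222, z[4]+=0.0222
R2: Y=0.009804+0.000j on G[4,2]
R3: Y=0.1919+0.000j on G[1,5]
R4: Y=0.4310+0.000j on G[3,4]
C3: Y=0.000+0.2323j on G[4,2]
R5: Y=0.3690+0.000j on G[3,1]
R6: Y=0.001377+0.000j on G[1,3]
R7: Y=0.03636+0.000j on G[4,5]
R8: Y=0.007143+0.000j on G[0,4]
R9: Y=0.007042+0.000j on G[1,0]
C4: Y=0.000+0.9002j on G[5,2]
I3: z[4]−=0.0802, z[0]+=0.0802
C5: Y=0.000+0.3947j on G[2,4]
I4: z[1]−=0.0342, z[3]+=0.0342
R10: Y=0.3846+0.000j on G[1,0]
R11: Y=0.09346+0.000j on G[4,1]
I5: z[1]−=0.127, z[0]+=0.127
solve → V1=-0.2243+0.06699j, V2=-0.2198+0.09694j, V3=-0.02515+0.1104j, V4=-0.2068+0.08532j, V5=-0.2288+0.1052j

-0.02515+0.1104j V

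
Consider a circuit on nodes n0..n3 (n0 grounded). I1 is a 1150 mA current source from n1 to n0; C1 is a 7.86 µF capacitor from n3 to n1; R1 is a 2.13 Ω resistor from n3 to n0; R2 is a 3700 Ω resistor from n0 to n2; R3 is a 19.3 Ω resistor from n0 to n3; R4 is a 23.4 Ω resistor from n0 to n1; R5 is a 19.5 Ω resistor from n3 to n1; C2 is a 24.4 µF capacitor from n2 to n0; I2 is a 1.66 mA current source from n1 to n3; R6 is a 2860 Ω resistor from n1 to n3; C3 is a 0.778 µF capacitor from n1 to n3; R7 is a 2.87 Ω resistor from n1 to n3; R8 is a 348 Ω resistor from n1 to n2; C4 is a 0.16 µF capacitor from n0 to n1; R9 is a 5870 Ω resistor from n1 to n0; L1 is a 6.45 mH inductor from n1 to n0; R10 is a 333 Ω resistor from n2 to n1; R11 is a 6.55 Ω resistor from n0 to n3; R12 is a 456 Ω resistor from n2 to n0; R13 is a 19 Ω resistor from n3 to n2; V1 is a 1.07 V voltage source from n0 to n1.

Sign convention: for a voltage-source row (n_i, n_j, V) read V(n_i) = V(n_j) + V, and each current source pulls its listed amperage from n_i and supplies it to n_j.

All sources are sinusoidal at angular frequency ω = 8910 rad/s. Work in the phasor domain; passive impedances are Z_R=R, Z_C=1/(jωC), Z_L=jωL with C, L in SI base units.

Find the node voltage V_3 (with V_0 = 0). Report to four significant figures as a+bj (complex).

Element admittances at ω=8910 rad/s:
  I1: injects 1.15 A into n0 (from n1)
  Y(C1) = 0.000+0.07003j S between n3,n1
  Y(R1) = 0.4695+0.000j S between n3,n0
  Y(R2) = 0.0002703+0.000j S between n0,n2
  Y(R3) = 0.05181+0.000j S between n0,n3
  Y(R4) = 0.04274+0.000j S between n0,n1
  Y(R5) = 0.05128+0.000j S between n3,n1
  Y(C2) = 0.000+0.2174j S between n2,n0
  I2: injects 0.00166 A into n3 (from n1)
  Y(R6) = 0.0003497+0.000j S between n1,n3
  Y(C3) = 0.000+0.006932j S between n1,n3
  Y(R7) = 0.3484+0.000j S between n1,n3
  Y(R8) = 0.002874+0.000j S between n1,n2
  Y(C4) = 0.000+0.001426j S between n0,n1
  Y(R9) = 0.0001704+0.000j S between n1,n0
  Y(L1) = 0.000-0.01740j S between n1,n0
  Y(R10) = 0.003003+0.000j S between n2,n1
  Y(R11) = 0.1527+0.000j S between n0,n3
  Y(R12) = 0.002193+0.000j S between n2,n0
  Y(R13) = 0.05263+0.000j S between n3,n2
  V1: constraint V(n0)−V(n1) = 1.07
Assemble and solve the 4×4 MNA system:
  V(n1)=-1.070+0.000j  V(n2)=-0.04102+0.1102j  V(n3)=-0.3832-0.04177j
  i(V1)=0.8217-0.01970j

-0.3832-0.04177j V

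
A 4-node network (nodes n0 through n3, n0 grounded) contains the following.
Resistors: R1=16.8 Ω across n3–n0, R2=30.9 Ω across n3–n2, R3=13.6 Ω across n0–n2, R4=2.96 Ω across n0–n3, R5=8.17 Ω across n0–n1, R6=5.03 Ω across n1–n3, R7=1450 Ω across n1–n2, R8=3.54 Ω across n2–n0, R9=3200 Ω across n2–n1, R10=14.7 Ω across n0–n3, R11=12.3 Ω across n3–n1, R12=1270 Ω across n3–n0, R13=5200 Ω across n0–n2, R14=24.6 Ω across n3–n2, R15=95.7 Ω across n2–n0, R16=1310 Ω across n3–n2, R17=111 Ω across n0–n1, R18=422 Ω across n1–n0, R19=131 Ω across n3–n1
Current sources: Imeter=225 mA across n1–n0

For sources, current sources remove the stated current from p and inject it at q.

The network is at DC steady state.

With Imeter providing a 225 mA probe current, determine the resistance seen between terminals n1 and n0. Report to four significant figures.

Apply KCL at each of the 3 non-ground nodes and solve the resulting linear system.
Node n1: branches {R5, R6, R7, R9, R11, R17, R18, R19, Imeter} → V_1 = -0.7012
Node n2: branches {R2, R3, R7, R8, R9, R13, R14, R15, R16} → V_2 = -0.04298
Node n3: branches {R1, R2, R4, R6, R10, R11, R12, R14, R16, R19} → V_3 = -0.2476

R_eq = 3.117 Ω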